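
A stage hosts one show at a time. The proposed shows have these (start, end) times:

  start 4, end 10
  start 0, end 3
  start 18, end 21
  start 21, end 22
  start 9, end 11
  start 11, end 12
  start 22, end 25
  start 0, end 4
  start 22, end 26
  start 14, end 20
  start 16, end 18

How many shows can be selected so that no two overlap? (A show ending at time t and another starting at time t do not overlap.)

Greedy by earliest finish: after sorting by end time, pick each interval compatible with the last pick.
Sorted by end: (0,3)  (0,4)  (4,10)  (9,11)  (11,12)  (16,18)  (14,20)  (18,21)  (21,22)  (22,25)  (22,26)
take (0,3); skip (0,4); take (4,10); take (11,12); take (16,18); take (18,21); take (21,22); take (22,25); skip (22,26).
Selected 7 shows.

7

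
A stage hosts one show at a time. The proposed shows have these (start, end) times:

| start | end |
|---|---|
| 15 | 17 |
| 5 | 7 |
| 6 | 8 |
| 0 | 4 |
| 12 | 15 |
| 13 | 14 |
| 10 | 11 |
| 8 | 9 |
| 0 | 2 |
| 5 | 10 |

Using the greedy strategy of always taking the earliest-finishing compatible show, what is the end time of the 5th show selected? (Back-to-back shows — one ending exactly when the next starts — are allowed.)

Sort by end time and greedily take each interval whose start is ≥ the last chosen end.
By end time: (0,2), (0,4), (5,7), (6,8), (8,9), (5,10), (10,11), (13,14), (12,15), (15,17).
Pick (0,2); next start ≥ 2 → (5,7); next start ≥ 7 → (8,9); next start ≥ 9 → (10,11); next start ≥ 11 → (13,14); next start ≥ 14 → (15,17).
Selected: (0,2) (5,7) (8,9) (10,11) (13,14) (15,17)

14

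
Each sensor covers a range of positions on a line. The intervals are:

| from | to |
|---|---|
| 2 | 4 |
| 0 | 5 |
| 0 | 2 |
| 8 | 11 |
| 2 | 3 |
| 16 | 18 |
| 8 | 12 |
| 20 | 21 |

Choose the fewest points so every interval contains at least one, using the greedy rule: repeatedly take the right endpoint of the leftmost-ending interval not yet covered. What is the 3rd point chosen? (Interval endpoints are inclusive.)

18

Sort by right endpoint; whenever an interval is uncovered, place a point at its right end.
By right end: [0,2]  [2,3]  [2,4]  [0,5]  [8,11]  [8,12]  [16,18]  [20,21]
[0,2] uncovered → point at 2; [8,11] uncovered → point at 11; [16,18] uncovered → point at 18; [20,21] uncovered → point at 21.
Points: 2, 11, 18, 21 (4 total).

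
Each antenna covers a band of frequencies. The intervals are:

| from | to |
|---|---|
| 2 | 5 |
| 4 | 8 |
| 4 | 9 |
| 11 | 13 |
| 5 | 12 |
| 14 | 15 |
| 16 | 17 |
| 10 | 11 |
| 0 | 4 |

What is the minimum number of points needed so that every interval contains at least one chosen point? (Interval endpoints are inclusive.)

Sorted: [0,4] [2,5] [4,8] [4,9] [10,11] [5,12] [11,13] [14,15] [16,17]
{[0,4],[2,5],[4,8],[4,9]} hit by 4; {[10,11],[5,12],[11,13]} hit by 11; {[14,15]} hit by 15; {[16,17]} hit by 17.
Points: 4, 11, 15, 17 (4 total).

4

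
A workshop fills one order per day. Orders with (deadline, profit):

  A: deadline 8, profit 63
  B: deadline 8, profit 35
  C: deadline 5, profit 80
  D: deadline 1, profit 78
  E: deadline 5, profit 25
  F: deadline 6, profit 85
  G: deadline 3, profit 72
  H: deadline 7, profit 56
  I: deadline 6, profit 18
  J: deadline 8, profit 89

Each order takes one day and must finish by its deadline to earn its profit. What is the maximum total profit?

558

Sort by profit descending; place each in the latest free slot ≤ its deadline.
By profit: J(d8,89), F(d6,85), C(d5,80), D(d1,78), G(d3,72), A(d8,63), H(d7,56), B(d8,35), E(d5,25), I(d6,18)
J→slot 8; F→slot 6; C→slot 5; D→slot 1; G→slot 3; A→slot 7; H→slot 4; B→slot 2; E skipped; I skipped.
Profit = 78 + 35 + 72 + 56 + 80 + 85 + 63 + 89 = 558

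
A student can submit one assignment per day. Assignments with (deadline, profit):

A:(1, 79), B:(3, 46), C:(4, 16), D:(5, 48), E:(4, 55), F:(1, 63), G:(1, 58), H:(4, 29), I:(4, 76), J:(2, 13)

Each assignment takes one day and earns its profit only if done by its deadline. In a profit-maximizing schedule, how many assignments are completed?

Profit order: A=79 I=76 F=63 G=58 E=55 D=48 B=46 H=29 C=16 J=13
Assign: A→slot 1, I→slot 4, F skipped, G skipped, E→slot 3, D→slot 5, B→slot 2, H skipped, C skipped, J skipped.
Slots: [1:A] [2:B] [3:E] [4:I] [5:D]
5 of 10 scheduled.

5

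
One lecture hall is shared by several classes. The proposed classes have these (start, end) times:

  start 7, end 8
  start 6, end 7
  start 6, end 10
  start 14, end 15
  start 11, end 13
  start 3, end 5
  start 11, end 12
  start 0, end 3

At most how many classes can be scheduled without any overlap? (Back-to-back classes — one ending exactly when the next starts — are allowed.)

Greedy by earliest finish: after sorting by end time, pick each interval compatible with the last pick.
By end time: (0,3), (3,5), (6,7), (7,8), (6,10), (11,12), (11,13), (14,15).
Pick (0,3); next start ≥ 3 → (3,5); next start ≥ 5 → (6,7); next start ≥ 7 → (7,8); next start ≥ 8 → (11,12); next start ≥ 12 → (14,15).
Selected 6 classes.

6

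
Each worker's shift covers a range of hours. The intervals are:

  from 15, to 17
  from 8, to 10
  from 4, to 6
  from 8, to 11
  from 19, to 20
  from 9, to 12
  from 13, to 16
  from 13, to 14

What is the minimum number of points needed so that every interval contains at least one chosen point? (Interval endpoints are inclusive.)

By right end: [4,6]  [8,10]  [8,11]  [9,12]  [13,14]  [13,16]  [15,17]  [19,20]
[4,6] uncovered → point at 6; [8,10] uncovered → point at 10; [13,14] uncovered → point at 14; [15,17] uncovered → point at 17; [19,20] uncovered → point at 20.
Points: 6, 10, 14, 17, 20 (5 total).

5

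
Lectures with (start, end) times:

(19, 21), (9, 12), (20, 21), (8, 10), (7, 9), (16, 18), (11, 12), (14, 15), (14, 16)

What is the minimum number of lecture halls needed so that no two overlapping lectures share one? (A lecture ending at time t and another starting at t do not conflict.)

2

starts: [7, 8, 9, 11, 14, 14, 16, 19, 20]
ends:   [9, 10, 12, 12, 15, 16, 18, 21, 21]
s7→1 s8→2  — peak 2.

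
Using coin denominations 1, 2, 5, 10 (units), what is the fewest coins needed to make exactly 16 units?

16 = 1×10 + 1×5 + 1×1
Total coins = 1 + 1 + 1 = 3

3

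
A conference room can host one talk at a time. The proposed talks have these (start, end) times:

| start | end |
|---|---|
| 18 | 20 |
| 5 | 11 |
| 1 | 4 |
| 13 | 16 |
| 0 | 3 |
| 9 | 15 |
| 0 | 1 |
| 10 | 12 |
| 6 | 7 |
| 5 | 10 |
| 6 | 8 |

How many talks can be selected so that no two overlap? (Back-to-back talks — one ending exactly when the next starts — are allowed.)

6

Order by finish time; keep every interval that doesn't clash with the previous kept one.
By end time: (0,1), (0,3), (1,4), (6,7), (6,8), (5,10), (5,11), (10,12), (9,15), (13,16), (18,20).
Pick (0,1); next start ≥ 1 → (1,4); next start ≥ 4 → (6,7); next start ≥ 7 → (10,12); next start ≥ 12 → (13,16); next start ≥ 16 → (18,20).
Selected 6 talks.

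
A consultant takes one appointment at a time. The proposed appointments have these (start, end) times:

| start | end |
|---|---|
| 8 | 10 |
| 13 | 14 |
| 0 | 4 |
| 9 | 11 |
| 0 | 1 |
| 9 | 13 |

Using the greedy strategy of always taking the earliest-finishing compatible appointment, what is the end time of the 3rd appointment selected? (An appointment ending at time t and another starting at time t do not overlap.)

By end time: (0,1), (0,4), (8,10), (9,11), (9,13), (13,14).
Pick (0,1); next start ≥ 1 → (8,10); next start ≥ 10 → (13,14).
Selected: (0,1) (8,10) (13,14)

14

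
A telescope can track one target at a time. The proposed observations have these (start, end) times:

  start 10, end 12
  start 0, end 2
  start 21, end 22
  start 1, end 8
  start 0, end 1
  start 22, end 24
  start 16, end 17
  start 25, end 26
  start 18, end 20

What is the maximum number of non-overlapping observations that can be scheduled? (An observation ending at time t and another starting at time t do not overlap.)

8

Sorted by end: (0,1)  (0,2)  (1,8)  (10,12)  (16,17)  (18,20)  (21,22)  (22,24)  (25,26)
take (0,1); take (1,8); take (10,12); take (16,17); take (18,20); take (21,22); take (22,24); take (25,26).
Selected 8 observations.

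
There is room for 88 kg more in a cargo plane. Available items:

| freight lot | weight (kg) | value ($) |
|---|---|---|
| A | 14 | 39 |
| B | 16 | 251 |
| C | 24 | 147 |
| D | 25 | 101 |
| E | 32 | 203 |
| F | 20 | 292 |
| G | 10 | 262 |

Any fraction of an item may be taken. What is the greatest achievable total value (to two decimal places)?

Order: G (262/10=26.20) > B (251/16=15.69) > F (292/20=14.60) > E (203/32=6.34) > C (147/24=6.12) > D (101/25=4.04) > A (39/14=2.79)
Fill: take G (10 @ 262) → take B (16 @ 251) → take F (20 @ 292) → take E (32 @ 203) → take 10/24 of C → 61.25; 88/88 used.
Total value = 1069.25

1069.25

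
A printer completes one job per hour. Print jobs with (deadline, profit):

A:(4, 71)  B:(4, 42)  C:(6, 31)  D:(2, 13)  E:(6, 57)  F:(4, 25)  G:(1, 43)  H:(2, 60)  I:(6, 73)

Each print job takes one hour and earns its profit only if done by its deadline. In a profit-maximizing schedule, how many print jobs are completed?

By profit: I(d6,73), A(d4,71), H(d2,60), E(d6,57), G(d1,43), B(d4,42), C(d6,31), F(d4,25), D(d2,13)
I→slot 6; A→slot 4; H→slot 2; E→slot 5; G→slot 1; B→slot 3; C skipped; F skipped; D skipped.
6 of 9 scheduled.

6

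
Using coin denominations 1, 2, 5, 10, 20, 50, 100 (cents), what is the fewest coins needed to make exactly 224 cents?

224 = 2×100 + 1×20 + 2×2
Total coins = 2 + 1 + 2 = 5

5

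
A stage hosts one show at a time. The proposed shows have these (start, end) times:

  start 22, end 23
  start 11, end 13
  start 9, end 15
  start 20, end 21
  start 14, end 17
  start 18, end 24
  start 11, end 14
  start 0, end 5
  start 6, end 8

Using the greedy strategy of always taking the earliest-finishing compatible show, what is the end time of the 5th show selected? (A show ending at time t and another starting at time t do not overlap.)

Sorted by end: (0,5)  (6,8)  (11,13)  (11,14)  (9,15)  (14,17)  (20,21)  (22,23)  (18,24)
take (0,5); take (6,8); take (11,13); take (14,17); take (20,21); take (22,23); skip (18,24).
Selected: (0,5) (6,8) (11,13) (14,17) (20,21) (22,23)

21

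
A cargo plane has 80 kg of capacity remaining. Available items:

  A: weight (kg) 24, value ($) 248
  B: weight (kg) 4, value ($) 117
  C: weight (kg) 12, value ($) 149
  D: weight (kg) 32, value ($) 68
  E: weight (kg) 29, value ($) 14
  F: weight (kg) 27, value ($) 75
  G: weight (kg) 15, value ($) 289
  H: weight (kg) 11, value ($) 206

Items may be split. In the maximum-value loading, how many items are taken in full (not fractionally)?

5

Sort by value per unit weight and fill in that order.
Order: B (117/4=29.25) > G (289/15=19.27) > H (206/11=18.73) > C (149/12=12.42) > A (248/24=10.33) > F (75/27=2.78) > D (68/32=2.12) > E (14/29=0.48)
Fill: take B (4 @ 117) → take G (15 @ 289) → take H (11 @ 206) → take C (12 @ 149) → take A (24 @ 248) → take 14/27 of F → 38.89; 80/80 used.
5 item(s) taken whole; one partial (take 14/27 of F).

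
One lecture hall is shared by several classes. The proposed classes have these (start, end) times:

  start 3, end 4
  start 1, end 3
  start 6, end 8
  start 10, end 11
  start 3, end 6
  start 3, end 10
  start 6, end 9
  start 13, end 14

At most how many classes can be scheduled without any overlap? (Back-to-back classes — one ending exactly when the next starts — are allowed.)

Greedy by earliest finish: after sorting by end time, pick each interval compatible with the last pick.
Sorted by end: (1,3)  (3,4)  (3,6)  (6,8)  (6,9)  (3,10)  (10,11)  (13,14)
take (1,3); take (3,4); take (6,8); skip (3,10); take (10,11); take (13,14).
Selected 5 classes.

5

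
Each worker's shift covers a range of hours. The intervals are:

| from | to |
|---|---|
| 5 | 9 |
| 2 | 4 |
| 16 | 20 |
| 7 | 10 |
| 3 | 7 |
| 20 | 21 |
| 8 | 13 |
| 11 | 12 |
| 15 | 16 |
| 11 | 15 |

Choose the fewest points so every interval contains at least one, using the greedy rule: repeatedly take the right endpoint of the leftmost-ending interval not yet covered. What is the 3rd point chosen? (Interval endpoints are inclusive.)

Process intervals by earliest right end; each time one isn't hit yet, stab at its right endpoint.
By right end: [2,4]  [3,7]  [5,9]  [7,10]  [11,12]  [8,13]  [11,15]  [15,16]  [16,20]  [20,21]
[2,4] uncovered → point at 4; [5,9] uncovered → point at 9; [11,12] uncovered → point at 12; [15,16] uncovered → point at 16; [20,21] uncovered → point at 21.
Points: 4, 9, 12, 16, 21 (5 total).

12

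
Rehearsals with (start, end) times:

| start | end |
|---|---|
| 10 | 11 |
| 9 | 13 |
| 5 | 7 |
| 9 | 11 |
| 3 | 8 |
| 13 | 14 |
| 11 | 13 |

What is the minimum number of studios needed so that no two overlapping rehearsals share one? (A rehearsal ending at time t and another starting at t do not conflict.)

3

Count concurrent intervals with a sweep; the peak is the room count.
Events (time:±→running): 3:+→1 5:+→2 7:-→1 8:-→0 9:+→1 9:+→2 10:+→3 … peak 3.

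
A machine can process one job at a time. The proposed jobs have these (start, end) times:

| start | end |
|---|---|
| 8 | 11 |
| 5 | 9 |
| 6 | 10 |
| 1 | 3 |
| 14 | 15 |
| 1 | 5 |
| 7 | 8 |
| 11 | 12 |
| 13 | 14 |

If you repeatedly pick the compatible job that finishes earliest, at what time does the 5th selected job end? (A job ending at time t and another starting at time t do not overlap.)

14

By end time: (1,3), (1,5), (7,8), (5,9), (6,10), (8,11), (11,12), (13,14), (14,15).
Pick (1,3); next start ≥ 3 → (7,8); next start ≥ 8 → (8,11); next start ≥ 11 → (11,12); next start ≥ 12 → (13,14); next start ≥ 14 → (14,15).
Selected: (1,3) (7,8) (8,11) (11,12) (13,14) (14,15)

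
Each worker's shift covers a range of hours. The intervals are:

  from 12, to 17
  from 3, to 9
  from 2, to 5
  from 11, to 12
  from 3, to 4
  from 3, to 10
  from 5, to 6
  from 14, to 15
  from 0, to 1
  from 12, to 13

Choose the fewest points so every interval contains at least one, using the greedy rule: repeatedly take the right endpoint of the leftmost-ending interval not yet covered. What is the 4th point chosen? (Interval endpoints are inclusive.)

Sort by right endpoint; whenever an interval is uncovered, place a point at its right end.
By right end: [0,1]  [3,4]  [2,5]  [5,6]  [3,9]  [3,10]  [11,12]  [12,13]  [14,15]  [12,17]
[0,1] uncovered → point at 1; [3,4] uncovered → point at 4; [5,6] uncovered → point at 6; [11,12] uncovered → point at 12; [14,15] uncovered → point at 15.
Points: 1, 4, 6, 12, 15 (5 total).

12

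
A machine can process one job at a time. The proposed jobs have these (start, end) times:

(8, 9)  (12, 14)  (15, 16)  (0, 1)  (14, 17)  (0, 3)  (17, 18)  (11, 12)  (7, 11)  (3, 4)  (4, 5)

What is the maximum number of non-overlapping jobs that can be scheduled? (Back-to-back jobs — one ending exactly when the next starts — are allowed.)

Order by finish time; keep every interval that doesn't clash with the previous kept one.
Sorted by end: (0,1)  (0,3)  (3,4)  (4,5)  (8,9)  (7,11)  (11,12)  (12,14)  (15,16)  (14,17)  (17,18)
take (0,1); take (3,4); take (4,5); take (8,9); take (11,12); take (12,14); take (15,16); take (17,18).
Selected 8 jobs.

8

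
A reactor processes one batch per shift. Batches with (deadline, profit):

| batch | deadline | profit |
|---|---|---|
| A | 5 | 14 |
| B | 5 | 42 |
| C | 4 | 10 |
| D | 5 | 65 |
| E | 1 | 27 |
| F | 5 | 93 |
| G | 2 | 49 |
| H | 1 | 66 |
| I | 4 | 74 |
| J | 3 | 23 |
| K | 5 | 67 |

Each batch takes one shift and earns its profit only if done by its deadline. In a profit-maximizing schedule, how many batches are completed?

Profit order: F=93 I=74 K=67 H=66 D=65 G=49 B=42 E=27 J=23 A=14 C=10
Assign: F→slot 5, I→slot 4, K→slot 3, H→slot 1, D→slot 2, G skipped, B skipped, E skipped, J skipped, A skipped, C skipped.
Slots: [1:H] [2:D] [3:K] [4:I] [5:F]
5 of 11 scheduled.

5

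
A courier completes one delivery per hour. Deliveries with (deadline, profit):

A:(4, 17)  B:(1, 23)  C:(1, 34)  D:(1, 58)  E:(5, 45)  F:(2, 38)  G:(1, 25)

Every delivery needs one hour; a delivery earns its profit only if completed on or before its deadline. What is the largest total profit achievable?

Profit order: D=58 E=45 F=38 C=34 G=25 B=23 A=17
Assign: D→slot 1, E→slot 5, F→slot 2, C skipped, G skipped, B skipped, A→slot 4.
Slots: [1:D] [2:F] [4:A] [5:E]
Profit = 58 + 38 + 17 + 45 = 158

158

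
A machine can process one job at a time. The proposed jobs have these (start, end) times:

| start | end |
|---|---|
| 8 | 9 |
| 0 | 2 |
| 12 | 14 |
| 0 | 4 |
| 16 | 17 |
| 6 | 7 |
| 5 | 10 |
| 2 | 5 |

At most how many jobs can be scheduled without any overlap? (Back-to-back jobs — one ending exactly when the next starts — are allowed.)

Greedy by earliest finish: after sorting by end time, pick each interval compatible with the last pick.
By end time: (0,2), (0,4), (2,5), (6,7), (8,9), (5,10), (12,14), (16,17).
Pick (0,2); next start ≥ 2 → (2,5); next start ≥ 5 → (6,7); next start ≥ 7 → (8,9); next start ≥ 9 → (12,14); next start ≥ 14 → (16,17).
Selected 6 jobs.

6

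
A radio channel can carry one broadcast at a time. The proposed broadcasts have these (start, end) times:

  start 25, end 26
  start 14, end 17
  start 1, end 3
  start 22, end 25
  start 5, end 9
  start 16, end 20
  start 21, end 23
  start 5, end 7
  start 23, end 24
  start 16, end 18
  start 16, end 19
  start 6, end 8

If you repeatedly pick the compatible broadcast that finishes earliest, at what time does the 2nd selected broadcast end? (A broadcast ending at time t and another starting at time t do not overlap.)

Greedy by earliest finish: after sorting by end time, pick each interval compatible with the last pick.
By end time: (1,3), (5,7), (6,8), (5,9), (14,17), (16,18), (16,19), (16,20), (21,23), (23,24), (22,25), (25,26).
Pick (1,3); next start ≥ 3 → (5,7); next start ≥ 7 → (14,17); next start ≥ 17 → (21,23); next start ≥ 23 → (23,24); next start ≥ 24 → (25,26).
Selected: (1,3) (5,7) (14,17) (21,23) (23,24) (25,26)

7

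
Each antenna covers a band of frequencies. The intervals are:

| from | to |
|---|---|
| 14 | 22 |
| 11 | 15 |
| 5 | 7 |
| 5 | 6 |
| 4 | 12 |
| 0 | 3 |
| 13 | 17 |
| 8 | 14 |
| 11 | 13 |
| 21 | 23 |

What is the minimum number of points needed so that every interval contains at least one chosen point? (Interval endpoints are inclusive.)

Sort by right endpoint; whenever an interval is uncovered, place a point at its right end.
By right end: [0,3]  [5,6]  [5,7]  [4,12]  [11,13]  [8,14]  [11,15]  [13,17]  [14,22]  [21,23]
[0,3] uncovered → point at 3; [5,6] uncovered → point at 6; [11,13] uncovered → point at 13; [14,22] uncovered → point at 22.
Points: 3, 6, 13, 22 (4 total).

4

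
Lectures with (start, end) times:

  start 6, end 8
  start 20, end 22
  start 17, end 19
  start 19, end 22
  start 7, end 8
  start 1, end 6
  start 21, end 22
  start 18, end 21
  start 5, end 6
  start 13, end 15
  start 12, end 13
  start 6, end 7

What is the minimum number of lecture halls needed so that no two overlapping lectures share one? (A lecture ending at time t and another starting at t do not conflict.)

3

Events (time:±→running): 1:+→1 5:+→2 6:-→1 6:-→0 6:+→1 6:+→2 7:-→1 7:+→2 8:-→1 8:-→0 12:+→1 13:-→0 13:+→1 15:-→0 17:+→1 18:+→2 19:-→1 19:+→2 20:+→3 … peak 3.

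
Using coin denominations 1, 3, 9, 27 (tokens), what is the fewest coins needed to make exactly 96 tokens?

6

96 = 3×27 + 1×9 + 2×3
Total coins = 3 + 1 + 2 = 6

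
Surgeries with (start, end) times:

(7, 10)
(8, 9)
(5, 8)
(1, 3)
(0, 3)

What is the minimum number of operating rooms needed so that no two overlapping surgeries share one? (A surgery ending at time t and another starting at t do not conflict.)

Count concurrent intervals with a sweep; the peak is the room count.
starts: [0, 1, 5, 7, 8]
ends:   [3, 3, 8, 9, 10]
s0→1 s1→2  — peak 2.

2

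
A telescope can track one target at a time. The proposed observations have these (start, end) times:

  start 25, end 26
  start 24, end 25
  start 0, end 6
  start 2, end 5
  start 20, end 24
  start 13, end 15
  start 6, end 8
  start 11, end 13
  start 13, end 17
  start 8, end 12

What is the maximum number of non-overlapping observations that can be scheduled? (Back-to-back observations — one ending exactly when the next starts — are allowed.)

Order by finish time; keep every interval that doesn't clash with the previous kept one.
Sorted by end: (2,5)  (0,6)  (6,8)  (8,12)  (11,13)  (13,15)  (13,17)  (20,24)  (24,25)  (25,26)
take (2,5); take (6,8); take (8,12); skip (11,13); take (13,15); take (20,24); take (24,25); take (25,26).
Selected 7 observations.

7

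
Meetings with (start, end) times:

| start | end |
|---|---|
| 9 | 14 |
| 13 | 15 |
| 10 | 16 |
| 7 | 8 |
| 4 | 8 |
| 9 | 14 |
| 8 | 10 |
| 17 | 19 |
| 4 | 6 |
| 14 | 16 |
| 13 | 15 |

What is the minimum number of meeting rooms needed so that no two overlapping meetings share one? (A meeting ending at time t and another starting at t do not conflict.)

Count concurrent intervals with a sweep; the peak is the room count.
Events (time:±→running): 4:+→1 4:+→2 6:-→1 7:+→2 8:-→1 8:-→0 8:+→1 9:+→2 9:+→3 10:-→2 10:+→3 13:+→4 13:+→5 … peak 5.

5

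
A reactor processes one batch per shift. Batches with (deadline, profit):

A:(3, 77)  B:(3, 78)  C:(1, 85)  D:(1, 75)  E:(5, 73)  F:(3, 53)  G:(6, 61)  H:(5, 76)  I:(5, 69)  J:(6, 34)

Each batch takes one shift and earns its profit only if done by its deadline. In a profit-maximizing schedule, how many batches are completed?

Sort by profit descending; place each in the latest free slot ≤ its deadline.
By profit: C(d1,85), B(d3,78), A(d3,77), H(d5,76), D(d1,75), E(d5,73), I(d5,69), G(d6,61), F(d3,53), J(d6,34)
C→slot 1; B→slot 3; A→slot 2; H→slot 5; D skipped; E→slot 4; I skipped; G→slot 6; F skipped; J skipped.
6 of 10 scheduled.

6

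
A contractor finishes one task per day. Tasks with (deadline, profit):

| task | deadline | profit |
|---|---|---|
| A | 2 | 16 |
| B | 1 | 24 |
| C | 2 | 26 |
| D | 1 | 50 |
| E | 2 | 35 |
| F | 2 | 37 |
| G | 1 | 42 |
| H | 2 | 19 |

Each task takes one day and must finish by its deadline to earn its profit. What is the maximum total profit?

87

By profit: D(d1,50), G(d1,42), F(d2,37), E(d2,35), C(d2,26), B(d1,24), H(d2,19), A(d2,16)
D→slot 1; G skipped; F→slot 2; E skipped; C skipped; B skipped; H skipped; A skipped.
Profit = 50 + 37 = 87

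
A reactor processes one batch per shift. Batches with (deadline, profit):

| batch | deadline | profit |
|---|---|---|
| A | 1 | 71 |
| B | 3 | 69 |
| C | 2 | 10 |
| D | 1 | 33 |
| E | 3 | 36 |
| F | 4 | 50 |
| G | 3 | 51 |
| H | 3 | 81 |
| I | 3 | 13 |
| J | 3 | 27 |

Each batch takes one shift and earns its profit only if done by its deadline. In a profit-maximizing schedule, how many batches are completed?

4

Take jobs in profit order; each goes to the latest open slot no later than its deadline.
By profit: H(d3,81), A(d1,71), B(d3,69), G(d3,51), F(d4,50), E(d3,36), D(d1,33), J(d3,27), I(d3,13), C(d2,10)
H→slot 3; A→slot 1; B→slot 2; G skipped; F→slot 4; E skipped; D skipped; J skipped; I skipped; C skipped.
4 of 10 scheduled.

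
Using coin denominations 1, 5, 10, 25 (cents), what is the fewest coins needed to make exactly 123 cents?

9

Greedy: take as many of the largest coin as possible, then repeat with the remainder.
123 = 4×25 + 2×10 + 3×1
Total coins = 4 + 2 + 3 = 9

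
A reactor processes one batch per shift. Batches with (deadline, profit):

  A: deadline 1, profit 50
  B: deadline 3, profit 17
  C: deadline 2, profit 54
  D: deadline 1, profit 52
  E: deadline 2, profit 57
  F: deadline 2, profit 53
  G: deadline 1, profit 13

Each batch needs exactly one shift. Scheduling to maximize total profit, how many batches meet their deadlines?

3

Sort by profit descending; place each in the latest free slot ≤ its deadline.
By profit: E(d2,57), C(d2,54), F(d2,53), D(d1,52), A(d1,50), B(d3,17), G(d1,13)
E→slot 2; C→slot 1; F skipped; D skipped; A skipped; B→slot 3; G skipped.
3 of 7 scheduled.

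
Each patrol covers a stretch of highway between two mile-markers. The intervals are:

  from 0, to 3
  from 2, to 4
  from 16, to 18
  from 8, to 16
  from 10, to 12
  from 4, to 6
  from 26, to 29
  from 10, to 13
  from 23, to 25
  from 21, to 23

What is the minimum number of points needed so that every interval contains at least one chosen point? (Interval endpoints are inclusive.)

6

Sorted: [0,3] [2,4] [4,6] [10,12] [10,13] [8,16] [16,18] [21,23] [23,25] [26,29]
{[0,3],[2,4]} hit by 3; {[4,6]} hit by 6; {[10,12],[10,13],[8,16]} hit by 12; {[16,18]} hit by 18; {[21,23],[23,25]} hit by 23; {[26,29]} hit by 29.
Points: 3, 6, 12, 18, 23, 29 (6 total).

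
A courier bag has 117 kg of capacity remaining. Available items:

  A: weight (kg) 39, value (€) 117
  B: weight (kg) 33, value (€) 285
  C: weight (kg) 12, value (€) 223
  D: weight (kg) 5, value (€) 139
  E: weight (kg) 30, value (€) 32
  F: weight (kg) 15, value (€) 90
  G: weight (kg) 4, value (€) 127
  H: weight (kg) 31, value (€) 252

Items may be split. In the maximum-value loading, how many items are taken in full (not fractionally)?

6

Ratios (sorted): G 31.75, D 27.80, C 18.58, B 8.64, H 8.13, F 6.00, A 3.00, E 1.07
take G (4 @ 127); take D (5 @ 139); take C (12 @ 223); take B (33 @ 285); take H (31 @ 252); take F (15 @ 90); take 17/39 of A → 51.00. Capacity used 117/117.
6 item(s) taken whole; one partial (take 17/39 of A).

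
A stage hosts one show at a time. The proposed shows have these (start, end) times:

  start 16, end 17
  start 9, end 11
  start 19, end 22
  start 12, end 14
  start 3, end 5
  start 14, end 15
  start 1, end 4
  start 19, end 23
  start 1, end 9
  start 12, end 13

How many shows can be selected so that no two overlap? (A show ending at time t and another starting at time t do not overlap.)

By end time: (1,4), (3,5), (1,9), (9,11), (12,13), (12,14), (14,15), (16,17), (19,22), (19,23).
Pick (1,4); next start ≥ 4 → (9,11); next start ≥ 11 → (12,13); next start ≥ 13 → (14,15); next start ≥ 15 → (16,17); next start ≥ 17 → (19,22).
Selected 6 shows.

6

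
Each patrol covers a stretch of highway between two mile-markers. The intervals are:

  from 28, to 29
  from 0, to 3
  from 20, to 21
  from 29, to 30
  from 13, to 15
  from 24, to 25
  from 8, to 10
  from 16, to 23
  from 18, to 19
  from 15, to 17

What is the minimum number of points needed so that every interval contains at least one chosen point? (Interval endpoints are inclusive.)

7

Sort by right endpoint; whenever an interval is uncovered, place a point at its right end.
Sorted: [0,3] [8,10] [13,15] [15,17] [18,19] [20,21] [16,23] [24,25] [28,29] [29,30]
{[0,3]} hit by 3; {[8,10]} hit by 10; {[13,15],[15,17]} hit by 15; {[18,19]} hit by 19; {[20,21],[16,23]} hit by 21; {[24,25]} hit by 25; {[28,29],[29,30]} hit by 29.
Points: 3, 10, 15, 19, 21, 25, 29 (7 total).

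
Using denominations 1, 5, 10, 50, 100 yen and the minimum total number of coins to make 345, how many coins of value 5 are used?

1

345 − 3×100→45 − 4×10→5 − 1×5→0
Count of 5: 1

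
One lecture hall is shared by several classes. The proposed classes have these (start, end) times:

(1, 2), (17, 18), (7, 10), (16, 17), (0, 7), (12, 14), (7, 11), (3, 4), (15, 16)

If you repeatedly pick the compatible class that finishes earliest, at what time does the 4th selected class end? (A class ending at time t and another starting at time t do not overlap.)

14

By end time: (1,2), (3,4), (0,7), (7,10), (7,11), (12,14), (15,16), (16,17), (17,18).
Pick (1,2); next start ≥ 2 → (3,4); next start ≥ 4 → (7,10); next start ≥ 10 → (12,14); next start ≥ 14 → (15,16); next start ≥ 16 → (16,17); next start ≥ 17 → (17,18).
Selected: (1,2) (3,4) (7,10) (12,14) (15,16) (16,17) (17,18)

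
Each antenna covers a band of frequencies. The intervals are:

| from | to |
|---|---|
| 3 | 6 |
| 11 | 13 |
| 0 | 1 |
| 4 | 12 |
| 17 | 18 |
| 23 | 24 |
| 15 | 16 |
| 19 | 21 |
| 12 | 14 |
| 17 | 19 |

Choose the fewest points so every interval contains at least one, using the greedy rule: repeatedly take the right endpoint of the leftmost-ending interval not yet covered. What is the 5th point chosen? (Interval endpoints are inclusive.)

Sort by right endpoint; whenever an interval is uncovered, place a point at its right end.
By right end: [0,1]  [3,6]  [4,12]  [11,13]  [12,14]  [15,16]  [17,18]  [17,19]  [19,21]  [23,24]
[0,1] uncovered → point at 1; [3,6] uncovered → point at 6; [11,13] uncovered → point at 13; [15,16] uncovered → point at 16; [17,18] uncovered → point at 18; [19,21] uncovered → point at 21; [23,24] uncovered → point at 24.
Points: 1, 6, 13, 16, 18, 21, 24 (7 total).

18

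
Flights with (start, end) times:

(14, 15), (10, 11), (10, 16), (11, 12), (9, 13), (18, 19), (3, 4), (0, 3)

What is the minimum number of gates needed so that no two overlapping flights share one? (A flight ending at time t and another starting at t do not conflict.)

3

The answer is the maximum number of intervals overlapping at any instant.
starts: [0, 3, 9, 10, 10, 11, 14, 18]
ends:   [3, 4, 11, 12, 13, 15, 16, 19]
s0→1 e3→0 s3→1 e4→0 s9→1 s10→2 s10→3  — peak 3.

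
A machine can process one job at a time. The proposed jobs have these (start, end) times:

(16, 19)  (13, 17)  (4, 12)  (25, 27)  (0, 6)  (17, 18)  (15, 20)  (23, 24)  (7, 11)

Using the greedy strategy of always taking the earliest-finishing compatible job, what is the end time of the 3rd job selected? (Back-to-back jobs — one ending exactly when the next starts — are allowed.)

17

Sort by end time and greedily take each interval whose start is ≥ the last chosen end.
By end time: (0,6), (7,11), (4,12), (13,17), (17,18), (16,19), (15,20), (23,24), (25,27).
Pick (0,6); next start ≥ 6 → (7,11); next start ≥ 11 → (13,17); next start ≥ 17 → (17,18); next start ≥ 18 → (23,24); next start ≥ 24 → (25,27).
Selected: (0,6) (7,11) (13,17) (17,18) (23,24) (25,27)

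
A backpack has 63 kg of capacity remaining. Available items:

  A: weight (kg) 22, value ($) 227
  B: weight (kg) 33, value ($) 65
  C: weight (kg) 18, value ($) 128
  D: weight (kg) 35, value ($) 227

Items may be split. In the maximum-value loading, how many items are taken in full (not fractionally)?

2

Ratios (sorted): A 10.32, C 7.11, D 6.49, B 1.97
take A (22 @ 227); take C (18 @ 128); take 23/35 of D → 149.17. Capacity used 63/63.
2 item(s) taken whole; one partial (take 23/35 of D).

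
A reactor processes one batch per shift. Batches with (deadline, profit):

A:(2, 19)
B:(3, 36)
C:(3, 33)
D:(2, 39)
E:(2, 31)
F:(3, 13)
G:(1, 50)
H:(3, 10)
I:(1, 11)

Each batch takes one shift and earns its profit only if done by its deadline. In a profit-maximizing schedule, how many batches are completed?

3

By profit: G(d1,50), D(d2,39), B(d3,36), C(d3,33), E(d2,31), A(d2,19), F(d3,13), I(d1,11), H(d3,10)
G→slot 1; D→slot 2; B→slot 3; C skipped; E skipped; A skipped; F skipped; I skipped; H skipped.
3 of 9 scheduled.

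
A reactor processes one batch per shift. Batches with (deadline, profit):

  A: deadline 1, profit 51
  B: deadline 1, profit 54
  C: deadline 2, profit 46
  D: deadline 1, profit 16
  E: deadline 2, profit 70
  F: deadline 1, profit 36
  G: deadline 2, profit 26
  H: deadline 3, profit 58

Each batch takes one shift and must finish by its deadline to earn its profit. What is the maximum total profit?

182

Profit order: E=70 H=58 B=54 A=51 C=46 F=36 G=26 D=16
Assign: E→slot 2, H→slot 3, B→slot 1, A skipped, C skipped, F skipped, G skipped, D skipped.
Slots: [1:B] [2:E] [3:H]
Profit = 54 + 70 + 58 = 182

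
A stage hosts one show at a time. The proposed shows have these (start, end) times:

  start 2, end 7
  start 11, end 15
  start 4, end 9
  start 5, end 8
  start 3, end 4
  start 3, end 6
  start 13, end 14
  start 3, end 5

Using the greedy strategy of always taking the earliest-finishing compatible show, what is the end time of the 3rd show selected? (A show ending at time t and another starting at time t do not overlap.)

Greedy by earliest finish: after sorting by end time, pick each interval compatible with the last pick.
By end time: (3,4), (3,5), (3,6), (2,7), (5,8), (4,9), (13,14), (11,15).
Pick (3,4); next start ≥ 4 → (5,8); next start ≥ 8 → (13,14).
Selected: (3,4) (5,8) (13,14)

14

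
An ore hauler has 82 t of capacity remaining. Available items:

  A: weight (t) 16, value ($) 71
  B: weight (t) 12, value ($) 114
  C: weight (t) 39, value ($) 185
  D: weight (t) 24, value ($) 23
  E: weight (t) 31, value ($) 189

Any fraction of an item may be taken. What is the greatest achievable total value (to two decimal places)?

488.00

Sort by value per unit weight and fill in that order.
Order: B (114/12=9.50) > E (189/31=6.10) > C (185/39=4.74) > A (71/16=4.44) > D (23/24=0.96)
Fill: take B (12 @ 114) → take E (31 @ 189) → take C (39 @ 185); 82/82 used.
Total value = 488.00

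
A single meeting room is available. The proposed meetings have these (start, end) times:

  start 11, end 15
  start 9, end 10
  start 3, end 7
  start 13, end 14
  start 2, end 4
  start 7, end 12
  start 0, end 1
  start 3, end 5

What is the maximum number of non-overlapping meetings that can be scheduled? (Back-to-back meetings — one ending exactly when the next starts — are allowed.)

4

Sorted by end: (0,1)  (2,4)  (3,5)  (3,7)  (9,10)  (7,12)  (13,14)  (11,15)
take (0,1); take (2,4); take (9,10); skip (7,12); take (13,14).
Selected 4 meetings.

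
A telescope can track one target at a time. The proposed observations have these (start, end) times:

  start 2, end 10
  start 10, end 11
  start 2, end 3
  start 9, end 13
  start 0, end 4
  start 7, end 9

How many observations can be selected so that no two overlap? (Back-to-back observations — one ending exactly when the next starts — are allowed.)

Greedy by earliest finish: after sorting by end time, pick each interval compatible with the last pick.
By end time: (2,3), (0,4), (7,9), (2,10), (10,11), (9,13).
Pick (2,3); next start ≥ 3 → (7,9); next start ≥ 9 → (10,11).
Selected 3 observations.

3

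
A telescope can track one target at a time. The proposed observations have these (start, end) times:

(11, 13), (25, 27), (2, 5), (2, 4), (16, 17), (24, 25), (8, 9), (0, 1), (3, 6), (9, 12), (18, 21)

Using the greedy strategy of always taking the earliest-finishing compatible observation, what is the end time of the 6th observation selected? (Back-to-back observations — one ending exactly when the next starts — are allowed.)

Order by finish time; keep every interval that doesn't clash with the previous kept one.
By end time: (0,1), (2,4), (2,5), (3,6), (8,9), (9,12), (11,13), (16,17), (18,21), (24,25), (25,27).
Pick (0,1); next start ≥ 1 → (2,4); next start ≥ 4 → (8,9); next start ≥ 9 → (9,12); next start ≥ 12 → (16,17); next start ≥ 17 → (18,21); next start ≥ 21 → (24,25); next start ≥ 25 → (25,27).
Selected: (0,1) (2,4) (8,9) (9,12) (16,17) (18,21) (24,25) (25,27)

21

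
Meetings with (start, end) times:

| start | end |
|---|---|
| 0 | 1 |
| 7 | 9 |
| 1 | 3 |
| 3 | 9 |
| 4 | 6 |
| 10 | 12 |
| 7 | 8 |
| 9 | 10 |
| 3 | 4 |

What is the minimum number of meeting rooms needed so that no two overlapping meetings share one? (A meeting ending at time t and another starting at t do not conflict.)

Events (time:±→running): 0:+→1 1:-→0 1:+→1 3:-→0 3:+→1 3:+→2 4:-→1 4:+→2 6:-→1 7:+→2 7:+→3 … peak 3.

3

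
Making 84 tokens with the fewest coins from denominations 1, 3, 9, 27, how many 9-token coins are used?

Greedy: take as many of the largest coin as possible, then repeat with the remainder.
84 = 3×27 + 1×3
Count of 9: 0

0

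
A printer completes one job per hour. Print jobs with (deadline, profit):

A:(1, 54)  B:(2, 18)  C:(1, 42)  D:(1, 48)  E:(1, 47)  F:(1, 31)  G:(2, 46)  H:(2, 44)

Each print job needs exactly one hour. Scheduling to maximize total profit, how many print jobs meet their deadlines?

By profit: A(d1,54), D(d1,48), E(d1,47), G(d2,46), H(d2,44), C(d1,42), F(d1,31), B(d2,18)
A→slot 1; D skipped; E skipped; G→slot 2; H skipped; C skipped; F skipped; B skipped.
2 of 8 scheduled.

2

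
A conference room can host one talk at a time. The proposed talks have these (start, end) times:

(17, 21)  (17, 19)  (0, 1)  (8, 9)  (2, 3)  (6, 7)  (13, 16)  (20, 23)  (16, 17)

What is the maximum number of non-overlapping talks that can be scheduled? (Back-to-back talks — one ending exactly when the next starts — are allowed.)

8

Greedy by earliest finish: after sorting by end time, pick each interval compatible with the last pick.
Sorted by end: (0,1)  (2,3)  (6,7)  (8,9)  (13,16)  (16,17)  (17,19)  (17,21)  (20,23)
take (0,1); take (2,3); take (6,7); take (8,9); take (13,16); take (16,17); take (17,19); take (20,23).
Selected 8 talks.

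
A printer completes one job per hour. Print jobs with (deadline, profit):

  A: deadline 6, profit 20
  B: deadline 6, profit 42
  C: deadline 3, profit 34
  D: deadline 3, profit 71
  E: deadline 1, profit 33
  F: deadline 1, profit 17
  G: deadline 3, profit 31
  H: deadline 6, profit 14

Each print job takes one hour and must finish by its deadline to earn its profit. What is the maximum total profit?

214

Sort by profit descending; place each in the latest free slot ≤ its deadline.
Profit order: D=71 B=42 C=34 E=33 G=31 A=20 F=17 H=14
Assign: D→slot 3, B→slot 6, C→slot 2, E→slot 1, G skipped, A→slot 5, F skipped, H→slot 4.
Slots: [1:E] [2:C] [3:D] [4:H] [5:A] [6:B]
Profit = 33 + 34 + 71 + 14 + 20 + 42 = 214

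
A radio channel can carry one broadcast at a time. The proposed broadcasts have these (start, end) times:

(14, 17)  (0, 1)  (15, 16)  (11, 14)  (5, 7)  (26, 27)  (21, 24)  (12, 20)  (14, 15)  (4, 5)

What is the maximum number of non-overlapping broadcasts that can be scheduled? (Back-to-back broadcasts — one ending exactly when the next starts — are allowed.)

8

Greedy by earliest finish: after sorting by end time, pick each interval compatible with the last pick.
By end time: (0,1), (4,5), (5,7), (11,14), (14,15), (15,16), (14,17), (12,20), (21,24), (26,27).
Pick (0,1); next start ≥ 1 → (4,5); next start ≥ 5 → (5,7); next start ≥ 7 → (11,14); next start ≥ 14 → (14,15); next start ≥ 15 → (15,16); next start ≥ 16 → (21,24); next start ≥ 24 → (26,27).
Selected 8 broadcasts.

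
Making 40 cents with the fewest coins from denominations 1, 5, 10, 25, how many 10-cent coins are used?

Use the largest denomination that fits, subtract, and repeat.
40 − 1×25→15 − 1×10→5 − 1×5→0
Count of 10: 1

1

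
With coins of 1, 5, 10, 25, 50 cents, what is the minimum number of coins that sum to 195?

195 = 3×50 + 1×25 + 2×10
Total coins = 3 + 1 + 2 = 6

6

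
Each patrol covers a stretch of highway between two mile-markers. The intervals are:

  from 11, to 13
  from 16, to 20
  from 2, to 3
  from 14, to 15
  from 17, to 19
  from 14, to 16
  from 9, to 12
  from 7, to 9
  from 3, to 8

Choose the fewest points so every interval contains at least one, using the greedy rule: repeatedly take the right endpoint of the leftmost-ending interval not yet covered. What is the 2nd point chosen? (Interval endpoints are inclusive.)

9

Sorted: [2,3] [3,8] [7,9] [9,12] [11,13] [14,15] [14,16] [17,19] [16,20]
{[2,3],[3,8]} hit by 3; {[7,9],[9,12]} hit by 9; {[11,13]} hit by 13; {[14,15],[14,16]} hit by 15; {[17,19],[16,20]} hit by 19.
Points: 3, 9, 13, 15, 19 (5 total).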